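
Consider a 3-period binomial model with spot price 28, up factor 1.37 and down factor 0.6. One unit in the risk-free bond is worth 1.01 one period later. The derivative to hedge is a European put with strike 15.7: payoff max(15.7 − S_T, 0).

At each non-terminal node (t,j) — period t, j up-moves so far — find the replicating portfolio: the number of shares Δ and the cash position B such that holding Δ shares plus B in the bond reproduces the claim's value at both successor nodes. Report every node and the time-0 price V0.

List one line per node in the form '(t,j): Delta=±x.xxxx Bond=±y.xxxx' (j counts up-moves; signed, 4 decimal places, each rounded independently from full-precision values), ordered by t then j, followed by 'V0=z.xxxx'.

The replicating-portfolio and risk-neutral prices coincide; use p* = (1.01−0.6)/(1.37−0.6) = 0.5325 for the latter.
Terminal values V(3,·): V(3,0)=9.6520, V(3,1)=1.8904, V(3,2)=0.0000, V(3,3)=0.0000
(2,0): S=10.0800. Δ = (V_up−V_dn)/(S_up−S_dn) = (1.8904−9.6520)/(13.8096−6.0480) = -1.0000. V = [p*·1.8904 + (1−p*)·9.6520]/1.01 = 5.4646. B = V − Δ·S = 15.5446.
(2,1): S=23.0160. Δ = (V_up−V_dn)/(S_up−S_dn) = (0.0000−1.8904)/(31.5319−13.8096) = -0.1067. V = [p*·0.0000 + (1−p*)·1.8904]/1.01 = 0.8751. B = V − Δ·S = 3.3301.
(2,2): S=52.5532. Δ = (V_up−V_dn)/(S_up−S_dn) = (0.0000−0.0000)/(71.9979−31.5319) = 0.0000. V = [p*·0.0000 + (1−p*)·0.0000]/1.01 = 0.0000. B = V − Δ·S = 0.0000.
(1,0): S=16.8000. Δ = (V_up−V_dn)/(S_up−S_dn) = (0.8751−5.4646)/(23.0160−10.0800) = -0.3548. V = [p*·0.8751 + (1−p*)·5.4646]/1.01 = 2.9909. B = V − Δ·S = 8.9513.
(1,1): S=38.3600. Δ = (V_up−V_dn)/(S_up−S_dn) = (0.0000−0.8751)/(52.5532−23.0160) = -0.0296. V = [p*·0.0000 + (1−p*)·0.8751]/1.01 = 0.4051. B = V − Δ·S = 1.5415.
(0,0): S=28.0000. Δ = (V_up−V_dn)/(S_up−S_dn) = (0.4051−2.9909)/(38.3600−16.8000) = -0.1199. V = [p*·0.4051 + (1−p*)·2.9909]/1.01 = 1.5980. B = V − Δ·S = 4.9563.
Self-financing check: at every node Δ·S+B equals the discounted successor values.

(0,0): Delta=-0.1199 Bond=4.9563
(1,0): Delta=-0.3548 Bond=8.9513
(1,1): Delta=-0.0296 Bond=1.5415
(2,0): Delta=-1.0000 Bond=15.5446
(2,1): Delta=-0.1067 Bond=3.3301
(2,2): Delta=0.0000 Bond=0.0000
V0=1.5980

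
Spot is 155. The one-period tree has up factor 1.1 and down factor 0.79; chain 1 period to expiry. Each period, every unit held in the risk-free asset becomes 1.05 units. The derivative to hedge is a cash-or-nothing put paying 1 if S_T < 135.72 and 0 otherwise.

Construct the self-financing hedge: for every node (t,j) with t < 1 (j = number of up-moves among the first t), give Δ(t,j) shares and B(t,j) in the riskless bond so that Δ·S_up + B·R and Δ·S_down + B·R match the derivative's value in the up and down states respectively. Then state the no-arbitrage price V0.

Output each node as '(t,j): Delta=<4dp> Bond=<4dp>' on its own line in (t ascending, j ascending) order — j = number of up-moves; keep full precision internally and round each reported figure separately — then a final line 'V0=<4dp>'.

The replicating-portfolio and risk-neutral prices coincide; use p* = (1.05−0.79)/(1.1−0.79) = 0.8387 for the latter.
At expiry t=1: V(1,0)=1.0000, V(1,1)=0.0000
(0,0): S=155.0000. Δ = (V_up−V_dn)/(S_up−S_dn) = (0.0000−1.0000)/(170.5000−122.4500) = -0.0208. V = [p*·0.0000 + (1−p*)·1.0000]/1.05 = 0.1536. B = V − Δ·S = 3.3794.
The time-0 hedge costs 0.1536, which is the no-arbitrage price.

(0,0): Delta=-0.0208 Bond=3.3794
V0=0.1536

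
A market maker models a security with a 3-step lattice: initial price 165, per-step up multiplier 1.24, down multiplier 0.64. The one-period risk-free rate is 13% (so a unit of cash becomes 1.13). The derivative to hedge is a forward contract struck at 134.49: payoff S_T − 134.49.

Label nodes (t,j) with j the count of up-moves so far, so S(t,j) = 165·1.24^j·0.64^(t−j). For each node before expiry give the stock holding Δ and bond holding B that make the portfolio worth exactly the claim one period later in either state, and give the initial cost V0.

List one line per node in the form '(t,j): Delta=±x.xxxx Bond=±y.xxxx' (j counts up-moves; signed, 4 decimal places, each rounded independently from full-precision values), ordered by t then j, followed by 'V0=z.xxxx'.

The replicating-portfolio and risk-neutral prices coincide; use p* = (1.13−0.64)/(1.24−0.64) = 0.8167 for the latter.
Terminal values V(3,·): V(3,0)=-91.2362, V(3,1)=-50.6858, V(3,2)=27.8806, V(3,3)=180.1030
Node (2,0) S=67.5840: V=(p*·-50.6858+(1−p*)·-91.2362)/1.13=-51.4337; Δ=(-50.6858−-91.2362)/(83.8042−43.2538)=1.0000; B=V−Δ·S=-119.0177
Node (2,1) S=130.9440: V=(p*·27.8806+(1−p*)·-50.6858)/1.13=11.9263; Δ=(27.8806−-50.6858)/(162.3706−83.8042)=1.0000; B=V−Δ·S=-119.0177
Node (2,2) S=253.7040: V=(p*·180.1030+(1−p*)·27.8806)/1.13=134.6863; Δ=(180.1030−27.8806)/(314.5930−162.3706)=1.0000; B=V−Δ·S=-119.0177
Node (1,0) S=105.6000: V=(p*·11.9263+(1−p*)·-51.4337)/1.13=0.2746; Δ=(11.9263−-51.4337)/(130.9440−67.5840)=1.0000; B=V−Δ·S=-105.3254
Node (1,1) S=204.6000: V=(p*·134.6863+(1−p*)·11.9263)/1.13=99.2746; Δ=(134.6863−11.9263)/(253.7040−130.9440)=1.0000; B=V−Δ·S=-105.3254
Node (0,0) S=165.0000: V=(p*·99.2746+(1−p*)·0.2746)/1.13=71.7917; Δ=(99.2746−0.2746)/(204.6000−105.6000)=1.0000; B=V−Δ·S=-93.2083
Root portfolio cost Δ·165+B reproduces V0=71.7917.

(0,0): Delta=1.0000 Bond=-93.2083
(1,0): Delta=1.0000 Bond=-105.3254
(1,1): Delta=1.0000 Bond=-105.3254
(2,0): Delta=1.0000 Bond=-119.0177
(2,1): Delta=1.0000 Bond=-119.0177
(2,2): Delta=1.0000 Bond=-119.0177
V0=71.7917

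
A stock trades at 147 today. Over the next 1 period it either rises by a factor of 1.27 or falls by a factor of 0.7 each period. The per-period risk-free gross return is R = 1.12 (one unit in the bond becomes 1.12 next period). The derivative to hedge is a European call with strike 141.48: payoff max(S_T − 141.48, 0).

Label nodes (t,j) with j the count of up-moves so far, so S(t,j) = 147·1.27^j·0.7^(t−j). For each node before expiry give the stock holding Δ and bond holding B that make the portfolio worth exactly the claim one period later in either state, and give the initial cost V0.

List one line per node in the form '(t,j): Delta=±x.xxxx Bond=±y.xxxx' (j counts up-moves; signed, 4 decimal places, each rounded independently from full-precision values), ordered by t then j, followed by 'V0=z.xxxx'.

Risk-neutral probability p* = (R−d)/(u−d) = (1.12−0.7)/(1.27−0.7) = 0.7368.
Payoff layer (t=1): V(1,0)=0.0000, V(1,1)=45.2100
(0,0): S=147.0000. Δ = (V_up−V_dn)/(S_up−S_dn) = (45.2100−0.0000)/(186.6900−102.9000) = 0.5396. V = [p*·45.2100 + (1−p*)·0.0000]/1.12 = 29.7434. B = V − Δ·S = -49.5724.
The time-0 hedge costs 29.7434, which is the no-arbitrage price.

(0,0): Delta=0.5396 Bond=-49.5724
V0=29.7434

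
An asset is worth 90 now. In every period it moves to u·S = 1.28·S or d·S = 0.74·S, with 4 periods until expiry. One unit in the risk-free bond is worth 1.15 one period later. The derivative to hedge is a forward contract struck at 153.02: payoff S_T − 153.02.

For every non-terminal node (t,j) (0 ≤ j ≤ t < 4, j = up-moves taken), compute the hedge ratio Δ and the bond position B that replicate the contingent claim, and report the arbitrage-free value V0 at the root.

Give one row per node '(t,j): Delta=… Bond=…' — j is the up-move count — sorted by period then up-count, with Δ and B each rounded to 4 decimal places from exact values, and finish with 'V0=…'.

No-arbitrage ⇒ martingale measure with p* = (R−d)/(u−d) = 0.7593.
Terminal payoffs: V(4,0)=-126.0321, V(4,1)=-106.3382, V(4,2)=-72.2731, V(4,3)=-13.3497, V(4,4)=88.5719
(3,0): S=36.4702. Δ = (V_up−V_dn)/(S_up−S_dn) = (-106.3382−-126.0321)/(46.6818−26.9879) = 1.0000. V = [p*·-106.3382 + (1−p*)·-126.0321]/1.15 = -96.5907. B = V − Δ·S = -133.0609.
(3,1): S=63.0835. Δ = (V_up−V_dn)/(S_up−S_dn) = (-72.2731−-106.3382)/(80.7469−46.6818) = 1.0000. V = [p*·-72.2731 + (1−p*)·-106.3382]/1.15 = -69.9773. B = V − Δ·S = -133.0609.
(3,2): S=109.1174. Δ = (V_up−V_dn)/(S_up−S_dn) = (-13.3497−-72.2731)/(139.6703−80.7469) = 1.0000. V = [p*·-13.3497 + (1−p*)·-72.2731]/1.15 = -23.9434. B = V − Δ·S = -133.0609.
(3,3): S=188.7437. Δ = (V_up−V_dn)/(S_up−S_dn) = (88.5719−-13.3497)/(241.5919−139.6703) = 1.0000. V = [p*·88.5719 + (1−p*)·-13.3497]/1.15 = 55.6828. B = V − Δ·S = -133.0609.
(2,0): S=49.2840. Δ = (V_up−V_dn)/(S_up−S_dn) = (-69.9773−-96.5907)/(63.0835−36.4702) = 1.0000. V = [p*·-69.9773 + (1−p*)·-96.5907]/1.15 = -66.4211. B = V − Δ·S = -115.7051.
(2,1): S=85.2480. Δ = (V_up−V_dn)/(S_up−S_dn) = (-23.9434−-69.9773)/(109.1174−63.0835) = 1.0000. V = [p*·-23.9434 + (1−p*)·-69.9773]/1.15 = -30.4571. B = V − Δ·S = -115.7051.
(2,2): S=147.4560. Δ = (V_up−V_dn)/(S_up−S_dn) = (55.6828−-23.9434)/(188.7437−109.1174) = 1.0000. V = [p*·55.6828 + (1−p*)·-23.9434]/1.15 = 31.7509. B = V − Δ·S = -115.7051.
(1,0): S=66.6000. Δ = (V_up−V_dn)/(S_up−S_dn) = (-30.4571−-66.4211)/(85.2480−49.2840) = 1.0000. V = [p*·-30.4571 + (1−p*)·-66.4211]/1.15 = -34.0131. B = V − Δ·S = -100.6131.
(1,1): S=115.2000. Δ = (V_up−V_dn)/(S_up−S_dn) = (31.7509−-30.4571)/(147.4560−85.2480) = 1.0000. V = [p*·31.7509 + (1−p*)·-30.4571]/1.15 = 14.5869. B = V − Δ·S = -100.6131.
(0,0): S=90.0000. Δ = (V_up−V_dn)/(S_up−S_dn) = (14.5869−-34.0131)/(115.2000−66.6000) = 1.0000. V = [p*·14.5869 + (1−p*)·-34.0131]/1.15 = 2.5103. B = V − Δ·S = -87.4897.
Root portfolio cost Δ·90+B reproduces V0=2.5103.

(0,0): Delta=1.0000 Bond=-87.4897
(1,0): Delta=1.0000 Bond=-100.6131
(1,1): Delta=1.0000 Bond=-100.6131
(2,0): Delta=1.0000 Bond=-115.7051
(2,1): Delta=1.0000 Bond=-115.7051
(2,2): Delta=1.0000 Bond=-115.7051
(3,0): Delta=1.0000 Bond=-133.0609
(3,1): Delta=1.0000 Bond=-133.0609
(3,2): Delta=1.0000 Bond=-133.0609
(3,3): Delta=1.0000 Bond=-133.0609
V0=2.5103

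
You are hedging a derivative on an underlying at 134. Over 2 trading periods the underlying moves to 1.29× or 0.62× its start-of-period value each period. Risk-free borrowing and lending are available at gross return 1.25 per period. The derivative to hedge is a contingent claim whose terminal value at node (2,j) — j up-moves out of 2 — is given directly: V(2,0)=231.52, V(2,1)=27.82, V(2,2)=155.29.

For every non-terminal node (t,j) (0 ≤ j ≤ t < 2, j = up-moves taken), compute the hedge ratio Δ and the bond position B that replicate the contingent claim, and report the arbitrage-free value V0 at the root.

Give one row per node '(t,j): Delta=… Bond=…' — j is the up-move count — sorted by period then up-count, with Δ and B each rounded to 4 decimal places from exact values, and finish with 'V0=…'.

No-arbitrage ⇒ martingale measure with p* = (R−d)/(u−d) = 0.9403.
At expiry t=2: V(2,0)=231.5200, V(2,1)=27.8200, V(2,2)=155.2900
  t=1,j=0: stock 83.0800 → up 107.1732 (V=27.8200), down 51.5096 (V=231.5200). Price 31.9850; hedge Δ=-3.6595, bond B=336.0148.
  t=1,j=1: stock 172.8600 → up 222.9894 (V=155.2900), down 107.1732 (V=27.8200). Price 118.1439; hedge Δ=1.1006, bond B=-72.1099.
  t=0,j=0: stock 134.0000 → up 172.8600 (V=118.1439), down 83.0800 (V=31.9850). Price 90.4001; hedge Δ=0.9597, bond B=-38.1954.
Each (Δ,B) replicates both successor values, so the strategy is self-financing and V0 is arbitrage-free.

(0,0): Delta=0.9597 Bond=-38.1954
(1,0): Delta=-3.6595 Bond=336.0148
(1,1): Delta=1.1006 Bond=-72.1099
V0=90.4001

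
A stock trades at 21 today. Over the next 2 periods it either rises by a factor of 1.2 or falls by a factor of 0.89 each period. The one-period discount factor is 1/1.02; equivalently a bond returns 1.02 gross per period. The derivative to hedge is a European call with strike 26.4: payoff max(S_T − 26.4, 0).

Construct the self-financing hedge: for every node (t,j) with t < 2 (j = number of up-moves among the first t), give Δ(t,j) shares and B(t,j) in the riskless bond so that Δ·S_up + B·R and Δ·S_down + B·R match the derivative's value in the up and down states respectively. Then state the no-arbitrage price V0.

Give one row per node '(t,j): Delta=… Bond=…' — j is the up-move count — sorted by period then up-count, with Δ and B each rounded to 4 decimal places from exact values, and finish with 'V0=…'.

Risk-neutral probability p* = (R−d)/(u−d) = (1.02−0.89)/(1.2−0.89) = 0.4194.
Terminal payoffs: V(2,0)=0.0000, V(2,1)=0.0000, V(2,2)=3.8400
  t=1,j=0: stock 18.6900 → up 22.4280 (V=0.0000), down 16.6341 (V=0.0000). Price 0.0000; hedge Δ=0.0000, bond B=0.0000.
  t=1,j=1: stock 25.2000 → up 30.2400 (V=3.8400), down 22.4280 (V=0.0000). Price 1.5787; hedge Δ=0.4916, bond B=-10.8083.
  t=0,j=0: stock 21.0000 → up 25.2000 (V=1.5787), down 18.6900 (V=0.0000). Price 0.6491; hedge Δ=0.2425, bond B=-4.4437.
Check: Δ(0,0)·S0 + B(0,0) = 0.6491 = V0.

(0,0): Delta=0.2425 Bond=-4.4437
(1,0): Delta=0.0000 Bond=0.0000
(1,1): Delta=0.4916 Bond=-10.8083
V0=0.6491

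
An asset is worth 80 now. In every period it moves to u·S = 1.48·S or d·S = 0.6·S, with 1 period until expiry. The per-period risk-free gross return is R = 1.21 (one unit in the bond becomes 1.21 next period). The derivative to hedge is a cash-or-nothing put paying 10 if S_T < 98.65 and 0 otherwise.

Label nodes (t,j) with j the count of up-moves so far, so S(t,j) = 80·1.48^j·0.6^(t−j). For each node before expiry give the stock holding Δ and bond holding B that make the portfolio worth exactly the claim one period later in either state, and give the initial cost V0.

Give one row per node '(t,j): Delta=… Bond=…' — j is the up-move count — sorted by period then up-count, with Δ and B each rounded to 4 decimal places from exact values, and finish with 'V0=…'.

(0,0): Delta=-0.1420 Bond=13.8993
V0=2.5357

Risk-neutral probability p* = (R−d)/(u−d) = (1.21−0.6)/(1.48−0.6) = 0.6932.
Terminal values V(1,·): V(1,0)=10.0000, V(1,1)=0.0000
(0,0): S=80.0000. Δ = (V_up−V_dn)/(S_up−S_dn) = (0.0000−10.0000)/(118.4000−48.0000) = -0.1420. V = [p*·0.0000 + (1−p*)·10.0000]/1.21 = 2.5357. B = V − Δ·S = 13.8993.
Root portfolio cost Δ·80+B reproduces V0=2.5357.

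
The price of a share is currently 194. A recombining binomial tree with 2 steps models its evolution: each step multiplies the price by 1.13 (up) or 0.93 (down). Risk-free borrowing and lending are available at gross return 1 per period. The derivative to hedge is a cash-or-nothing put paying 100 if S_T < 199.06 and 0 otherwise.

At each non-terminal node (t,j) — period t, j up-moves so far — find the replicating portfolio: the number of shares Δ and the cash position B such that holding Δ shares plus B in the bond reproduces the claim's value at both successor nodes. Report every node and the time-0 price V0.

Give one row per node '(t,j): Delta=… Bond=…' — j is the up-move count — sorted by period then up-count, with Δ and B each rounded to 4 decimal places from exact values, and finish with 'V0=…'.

(0,0): Delta=-1.6753 Bond=367.2500
(1,0): Delta=-2.7713 Bond=565.0000
(1,1): Delta=0.0000 Bond=0.0000
V0=42.2500

Since d<R<u, set p* = (R−d)/(u−d) = 0.3500; price each node as the discounted p*-expectation of its children.
Payoff layer (t=2): V(2,0)=100.0000, V(2,1)=0.0000, V(2,2)=0.0000
(1,0): S=180.4200. Δ = (V_up−V_dn)/(S_up−S_dn) = (0.0000−100.0000)/(203.8746−167.7906) = -2.7713. V = [p*·0.0000 + (1−p*)·100.0000]/1 = 65.0000. B = V − Δ·S = 565.0000.
(1,1): S=219.2200. Δ = (V_up−V_dn)/(S_up−S_dn) = (0.0000−0.0000)/(247.7186−203.8746) = 0.0000. V = [p*·0.0000 + (1−p*)·0.0000]/1 = 0.0000. B = V − Δ·S = 0.0000.
(0,0): S=194.0000. Δ = (V_up−V_dn)/(S_up−S_dn) = (0.0000−65.0000)/(219.2200−180.4200) = -1.6753. V = [p*·0.0000 + (1−p*)·65.0000]/1 = 42.2500. B = V − Δ·S = 367.2500.
The time-0 hedge costs 42.2500, which is the no-arbitrage price.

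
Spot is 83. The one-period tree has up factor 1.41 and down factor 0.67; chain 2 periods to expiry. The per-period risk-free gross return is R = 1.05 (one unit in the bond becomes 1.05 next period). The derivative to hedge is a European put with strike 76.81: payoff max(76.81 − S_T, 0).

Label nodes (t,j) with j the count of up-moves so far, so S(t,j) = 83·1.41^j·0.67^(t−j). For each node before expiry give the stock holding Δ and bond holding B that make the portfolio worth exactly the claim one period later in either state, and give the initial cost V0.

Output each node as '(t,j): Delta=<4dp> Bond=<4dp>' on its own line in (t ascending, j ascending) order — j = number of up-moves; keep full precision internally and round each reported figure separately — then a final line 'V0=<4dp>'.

Since d<R<u, set p* = (R−d)/(u−d) = 0.5135; price each node as the discounted p*-expectation of its children.
Terminal values V(2,·): V(2,0)=39.5513, V(2,1)=0.0000, V(2,2)=0.0000
(1,0): S=55.6100. Δ = (V_up−V_dn)/(S_up−S_dn) = (0.0000−39.5513)/(78.4101−37.2587) = -0.9611. V = [p*·0.0000 + (1−p*)·39.5513]/1.05 = 18.3249. B = V − Δ·S = 71.7726.
(1,1): S=117.0300. Δ = (V_up−V_dn)/(S_up−S_dn) = (0.0000−0.0000)/(165.0123−78.4101) = 0.0000. V = [p*·0.0000 + (1−p*)·0.0000]/1.05 = 0.0000. B = V − Δ·S = 0.0000.
(0,0): S=83.0000. Δ = (V_up−V_dn)/(S_up−S_dn) = (0.0000−18.3249)/(117.0300−55.6100) = -0.2984. V = [p*·0.0000 + (1−p*)·18.3249]/1.05 = 8.4903. B = V − Δ·S = 33.2537.
Each (Δ,B) replicates both successor values, so the strategy is self-financing and V0 is arbitrage-free.

(0,0): Delta=-0.2984 Bond=33.2537
(1,0): Delta=-0.9611 Bond=71.7726
(1,1): Delta=0.0000 Bond=0.0000
V0=8.4903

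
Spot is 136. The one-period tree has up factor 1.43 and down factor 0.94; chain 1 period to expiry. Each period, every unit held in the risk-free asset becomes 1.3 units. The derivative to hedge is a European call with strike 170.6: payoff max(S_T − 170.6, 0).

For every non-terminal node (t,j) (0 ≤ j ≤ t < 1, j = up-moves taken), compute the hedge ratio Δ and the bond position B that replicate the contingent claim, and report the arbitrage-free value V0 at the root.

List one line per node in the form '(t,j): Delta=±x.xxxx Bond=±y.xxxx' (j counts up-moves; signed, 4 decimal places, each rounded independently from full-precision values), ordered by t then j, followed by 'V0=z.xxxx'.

Risk-neutral probability p* = (R−d)/(u−d) = (1.3−0.94)/(1.43−0.94) = 0.7347.
Terminal payoffs: V(1,0)=0.0000, V(1,1)=23.8800
(0,0): S=136.0000. Δ = (V_up−V_dn)/(S_up−S_dn) = (23.8800−0.0000)/(194.4800−127.8400) = 0.3583. V = [p*·23.8800 + (1−p*)·0.0000]/1.3 = 13.4958. B = V − Δ·S = -35.2389.
Root portfolio cost Δ·136+B reproduces V0=13.4958.

(0,0): Delta=0.3583 Bond=-35.2389
V0=13.4958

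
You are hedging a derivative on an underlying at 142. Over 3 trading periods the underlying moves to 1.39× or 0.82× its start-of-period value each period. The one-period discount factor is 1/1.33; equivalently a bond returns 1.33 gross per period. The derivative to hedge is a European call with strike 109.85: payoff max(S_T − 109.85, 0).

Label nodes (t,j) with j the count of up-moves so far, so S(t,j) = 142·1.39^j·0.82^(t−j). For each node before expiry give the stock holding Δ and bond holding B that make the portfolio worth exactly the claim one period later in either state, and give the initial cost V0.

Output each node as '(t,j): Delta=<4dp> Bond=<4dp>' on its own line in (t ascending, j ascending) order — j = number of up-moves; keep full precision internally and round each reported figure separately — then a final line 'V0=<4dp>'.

(0,0): Delta=0.9976 Bond=-46.3299
(1,0): Delta=0.9624 Bond=-57.5215
(1,1): Delta=1.0000 Bond=-62.1007
(2,0): Delta=0.4202 Bond=-24.7355
(2,1): Delta=1.0000 Bond=-82.5940
(2,2): Delta=1.0000 Bond=-82.5940
V0=95.3234

Since d<R<u, set p* = (R−d)/(u−d) = 0.8947; price each node as the discounted p*-expectation of its children.
Terminal values V(3,·): V(3,0)=0.0000, V(3,1)=22.8683, V(3,2)=115.1237, V(3,3)=271.5079
(2,0): S=95.4808. Δ = (V_up−V_dn)/(S_up−S_dn) = (22.8683−0.0000)/(132.7183−78.2943) = 0.4202. V = [p*·22.8683 + (1−p*)·0.0000]/1.33 = 15.3843. B = V − Δ·S = -24.7355.
(2,1): S=161.8516. Δ = (V_up−V_dn)/(S_up−S_dn) = (115.1237−22.8683)/(224.9737−132.7183) = 1.0000. V = [p*·115.1237 + (1−p*)·22.8683]/1.33 = 79.2576. B = V − Δ·S = -82.5940.
(2,2): S=274.3582. Δ = (V_up−V_dn)/(S_up−S_dn) = (271.5079−115.1237)/(381.3579−224.9737) = 1.0000. V = [p*·271.5079 + (1−p*)·115.1237]/1.33 = 191.7642. B = V − Δ·S = -82.5940.
(1,0): S=116.4400. Δ = (V_up−V_dn)/(S_up−S_dn) = (79.2576−15.3843)/(161.8516−95.4808) = 0.9624. V = [p*·79.2576 + (1−p*)·15.3843]/1.33 = 54.5369. B = V − Δ·S = -57.5215.
(1,1): S=197.3800. Δ = (V_up−V_dn)/(S_up−S_dn) = (191.7642−79.2576)/(274.3582−161.8516) = 1.0000. V = [p*·191.7642 + (1−p*)·79.2576]/1.33 = 135.2793. B = V − Δ·S = -62.1007.
(0,0): S=142.0000. Δ = (V_up−V_dn)/(S_up−S_dn) = (135.2793−54.5369)/(197.3800−116.4400) = 0.9976. V = [p*·135.2793 + (1−p*)·54.5369]/1.33 = 95.3234. B = V − Δ·S = -46.3299.
Each (Δ,B) replicates both successor values, so the strategy is self-financing and V0 is arbitrage-free.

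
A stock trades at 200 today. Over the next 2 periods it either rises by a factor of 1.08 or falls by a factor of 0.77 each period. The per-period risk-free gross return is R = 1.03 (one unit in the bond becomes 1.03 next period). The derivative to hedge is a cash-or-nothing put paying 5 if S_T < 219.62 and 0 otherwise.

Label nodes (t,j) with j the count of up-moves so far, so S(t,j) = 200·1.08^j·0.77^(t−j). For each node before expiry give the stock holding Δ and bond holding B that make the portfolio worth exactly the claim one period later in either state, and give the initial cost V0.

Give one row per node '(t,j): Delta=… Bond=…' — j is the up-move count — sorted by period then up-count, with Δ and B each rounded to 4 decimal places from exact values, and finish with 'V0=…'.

(0,0): Delta=-0.0657 Bond=14.5313
(1,0): Delta=0.0000 Bond=4.8544
(1,1): Delta=-0.0747 Bond=16.9120
V0=1.3977

Risk-neutral probability p* = (R−d)/(u−d) = (1.03−0.77)/(1.08−0.77) = 0.8387.
Terminal payoffs: V(2,0)=5.0000, V(2,1)=5.0000, V(2,2)=0.0000
Node (1,0) S=154.0000: V=(p*·5.0000+(1−p*)·5.0000)/1.03=4.8544; Δ=(5.0000−5.0000)/(166.3200−118.5800)=0.0000; B=V−Δ·S=4.8544
Node (1,1) S=216.0000: V=(p*·0.0000+(1−p*)·5.0000)/1.03=0.7830; Δ=(0.0000−5.0000)/(233.2800−166.3200)=-0.0747; B=V−Δ·S=16.9120
Node (0,0) S=200.0000: V=(p*·0.7830+(1−p*)·4.8544)/1.03=1.3977; Δ=(0.7830−4.8544)/(216.0000−154.0000)=-0.0657; B=V−Δ·S=14.5313
Root portfolio cost Δ·200+B reproduces V0=1.3977.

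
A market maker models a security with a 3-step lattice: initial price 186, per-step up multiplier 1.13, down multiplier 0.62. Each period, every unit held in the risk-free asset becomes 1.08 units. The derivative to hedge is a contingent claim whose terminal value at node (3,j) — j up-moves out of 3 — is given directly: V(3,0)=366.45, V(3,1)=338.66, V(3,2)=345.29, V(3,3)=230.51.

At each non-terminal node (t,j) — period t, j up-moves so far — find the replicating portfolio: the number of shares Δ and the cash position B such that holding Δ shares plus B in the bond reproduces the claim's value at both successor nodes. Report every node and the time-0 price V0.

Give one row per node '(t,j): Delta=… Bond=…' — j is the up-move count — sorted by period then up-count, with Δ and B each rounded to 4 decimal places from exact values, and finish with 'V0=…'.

Under the risk-neutral measure, an up-move has probability p* = (R−d)/(u−d) = 0.9020 and values discount at R = 1.08.
At expiry t=3: V(3,0)=366.4500, V(3,1)=338.6600, V(3,2)=345.2900, V(3,3)=230.5100
(2,0): S=71.4984. Δ = (V_up−V_dn)/(S_up−S_dn) = (338.6600−366.4500)/(80.7932−44.3290) = -0.7621. V = [p*·338.6600 + (1−p*)·366.4500]/1.08 = 316.0968. B = V − Δ·S = 370.5870.
(2,1): S=130.3116. Δ = (V_up−V_dn)/(S_up−S_dn) = (345.2900−338.6600)/(147.2521−80.7932) = 0.0998. V = [p*·345.2900 + (1−p*)·338.6600]/1.08 = 319.1111. B = V − Δ·S = 306.1111.
(2,2): S=237.5034. Δ = (V_up−V_dn)/(S_up−S_dn) = (230.5100−345.2900)/(268.3788−147.2521) = -0.9476. V = [p*·230.5100 + (1−p*)·345.2900]/1.08 = 223.8546. B = V − Δ·S = 448.9134.
(1,0): S=115.3200. Δ = (V_up−V_dn)/(S_up−S_dn) = (319.1111−316.0968)/(130.3116−71.4984) = 0.0513. V = [p*·319.1111 + (1−p*)·316.0968]/1.08 = 295.1996. B = V − Δ·S = 289.2891.
(1,1): S=210.1800. Δ = (V_up−V_dn)/(S_up−S_dn) = (223.8546−319.1111)/(237.5034−130.3116) = -0.8887. V = [p*·223.8546 + (1−p*)·319.1111]/1.08 = 215.9199. B = V − Δ·S = 402.6974.
(0,0): S=186.0000. Δ = (V_up−V_dn)/(S_up−S_dn) = (215.9199−295.1996)/(210.1800−115.3200) = -0.8358. V = [p*·215.9199 + (1−p*)·295.1996]/1.08 = 207.1226. B = V − Δ·S = 362.5731.
The time-0 hedge costs 207.1226, which is the no-arbitrage price.

(0,0): Delta=-0.8358 Bond=362.5731
(1,0): Delta=0.0513 Bond=289.2891
(1,1): Delta=-0.8887 Bond=402.6974
(2,0): Delta=-0.7621 Bond=370.5870
(2,1): Delta=0.0998 Bond=306.1111
(2,2): Delta=-0.9476 Bond=448.9134
V0=207.1226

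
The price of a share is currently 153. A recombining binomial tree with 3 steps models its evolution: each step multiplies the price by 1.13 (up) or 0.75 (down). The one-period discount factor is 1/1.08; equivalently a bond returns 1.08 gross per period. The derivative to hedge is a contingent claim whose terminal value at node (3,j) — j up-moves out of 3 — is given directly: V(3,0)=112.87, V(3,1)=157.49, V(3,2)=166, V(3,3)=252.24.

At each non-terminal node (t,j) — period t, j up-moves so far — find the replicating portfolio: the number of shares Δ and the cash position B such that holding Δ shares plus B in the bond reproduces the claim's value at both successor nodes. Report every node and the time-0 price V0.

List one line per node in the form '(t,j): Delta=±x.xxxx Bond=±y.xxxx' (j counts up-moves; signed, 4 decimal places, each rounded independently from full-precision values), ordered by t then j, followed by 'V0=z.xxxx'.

Since d<R<u, set p* = (R−d)/(u−d) = 0.8684; price each node as the discounted p*-expectation of its children.
At expiry t=3: V(3,0)=112.8700, V(3,1)=157.4900, V(3,2)=166.0000, V(3,3)=252.2400
  t=2,j=0: stock 86.0625 → up 97.2506 (V=157.4900), down 64.5469 (V=112.8700). Price 140.3879; hedge Δ=1.3644, bond B=22.9669.
  t=2,j=1: stock 129.6675 → up 146.5243 (V=166.0000), down 97.2506 (V=157.4900). Price 152.6669; hedge Δ=0.1727, bond B=130.2722.
  t=2,j=2: stock 195.3657 → up 220.7632 (V=252.2400), down 146.5243 (V=166.0000). Price 223.0487; hedge Δ=1.1617, bond B=-3.8986.
  t=1,j=0: stock 114.7500 → up 129.6675 (V=152.6669), down 86.0625 (V=140.3879). Price 139.8623; hedge Δ=0.2816, bond B=107.5491.
  t=1,j=1: stock 172.8900 → up 195.3657 (V=223.0487), down 129.6675 (V=152.6669). Price 197.9518; hedge Δ=1.0713, bond B=12.7365.
  t=0,j=0: stock 153.0000 → up 172.8900 (V=197.9518), down 114.7500 (V=139.8623). Price 176.2115; hedge Δ=0.9991, bond B=23.3443.
Root portfolio cost Δ·153+B reproduces V0=176.2115.

(0,0): Delta=0.9991 Bond=23.3443
(1,0): Delta=0.2816 Bond=107.5491
(1,1): Delta=1.0713 Bond=12.7365
(2,0): Delta=1.3644 Bond=22.9669
(2,1): Delta=0.1727 Bond=130.2722
(2,2): Delta=1.1617 Bond=-3.8986
V0=176.2115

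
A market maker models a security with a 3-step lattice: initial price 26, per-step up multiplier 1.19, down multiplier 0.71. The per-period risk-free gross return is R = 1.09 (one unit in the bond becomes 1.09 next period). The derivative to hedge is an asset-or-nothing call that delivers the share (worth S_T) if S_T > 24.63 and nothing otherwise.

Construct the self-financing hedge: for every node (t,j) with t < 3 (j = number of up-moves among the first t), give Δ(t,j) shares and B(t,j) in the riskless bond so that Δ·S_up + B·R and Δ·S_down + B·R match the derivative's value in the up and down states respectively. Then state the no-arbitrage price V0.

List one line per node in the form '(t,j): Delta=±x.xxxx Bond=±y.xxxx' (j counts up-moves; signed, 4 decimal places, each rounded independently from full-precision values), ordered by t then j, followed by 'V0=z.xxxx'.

Since d<R<u, set p* = (R−d)/(u−d) = 0.7917; price each node as the discounted p*-expectation of its children.
At expiry t=3: V(3,0)=0.0000, V(3,1)=0.0000, V(3,2)=26.1412, V(3,3)=43.8141
Node (2,0) S=13.1066: V=(p*·0.0000+(1−p*)·0.0000)/1.09=0.0000; Δ=(0.0000−0.0000)/(15.5969−9.3057)=0.0000; B=V−Δ·S=0.0000
Node (2,1) S=21.9674: V=(p*·26.1412+(1−p*)·0.0000)/1.09=18.9863; Δ=(26.1412−0.0000)/(26.1412−15.5969)=2.4792; B=V−Δ·S=-35.4745
Node (2,2) S=36.8186: V=(p*·43.8141+(1−p*)·26.1412)/1.09=36.8186; Δ=(43.8141−26.1412)/(43.8141−26.1412)=1.0000; B=V−Δ·S=0.0000
Node (1,0) S=18.4600: V=(p*·18.9863+(1−p*)·0.0000)/1.09=13.7898; Δ=(18.9863−0.0000)/(21.9674−13.1066)=2.1427; B=V−Δ·S=-25.7651
Node (1,1) S=30.9400: V=(p*·36.8186+(1−p*)·18.9863)/1.09=30.3702; Δ=(36.8186−18.9863)/(36.8186−21.9674)=1.2007; B=V−Δ·S=-6.7803
Node (0,0) S=26.0000: V=(p*·30.3702+(1−p*)·13.7898)/1.09=24.6935; Δ=(30.3702−13.7898)/(30.9400−18.4600)=1.3286; B=V−Δ·S=-9.8491
Root portfolio cost Δ·26+B reproduces V0=24.6935.

(0,0): Delta=1.3286 Bond=-9.8491
(1,0): Delta=2.1427 Bond=-25.7651
(1,1): Delta=1.2007 Bond=-6.7803
(2,0): Delta=0.0000 Bond=0.0000
(2,1): Delta=2.4792 Bond=-35.4745
(2,2): Delta=1.0000 Bond=0.0000
V0=24.6935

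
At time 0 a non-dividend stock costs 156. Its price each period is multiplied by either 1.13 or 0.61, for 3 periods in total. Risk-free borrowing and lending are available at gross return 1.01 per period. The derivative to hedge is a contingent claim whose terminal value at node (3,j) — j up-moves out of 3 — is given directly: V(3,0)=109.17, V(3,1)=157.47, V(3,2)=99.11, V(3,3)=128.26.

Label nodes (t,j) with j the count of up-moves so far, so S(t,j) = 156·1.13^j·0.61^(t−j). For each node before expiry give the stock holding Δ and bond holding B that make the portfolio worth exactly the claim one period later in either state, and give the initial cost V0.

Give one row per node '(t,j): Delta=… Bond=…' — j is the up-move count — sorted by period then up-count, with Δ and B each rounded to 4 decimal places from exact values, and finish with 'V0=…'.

(0,0): Delta=-0.0109 Bond=117.8487
(1,0): Delta=-0.6752 Bond=182.2475
(1,1): Delta=0.0967 Bond=100.0611
(2,0): Delta=1.6001 Bond=51.9905
(2,1): Delta=-1.0437 Bond=223.6938
(2,2): Delta=0.2814 Bond=64.2721
V0=116.1543

Risk-neutral probability p* = (R−d)/(u−d) = (1.01−0.61)/(1.13−0.61) = 0.7692.
Terminal values V(3,·): V(3,0)=109.1700, V(3,1)=157.4700, V(3,2)=99.1100, V(3,3)=128.2600
  t=2,j=0: stock 58.0476 → up 65.5938 (V=157.4700), down 35.4090 (V=109.1700). Price 144.8751; hedge Δ=1.6001, bond B=51.9905.
  t=2,j=1: stock 107.5308 → up 121.5098 (V=99.1100), down 65.5938 (V=157.4700). Price 111.4631; hedge Δ=-1.0437, bond B=223.6938.
  t=2,j=2: stock 199.1964 → up 225.0919 (V=128.2600), down 121.5098 (V=99.1100). Price 120.3298; hedge Δ=0.2814, bond B=64.2721.
  t=1,j=0: stock 95.1600 → up 107.5308 (V=111.4631), down 58.0476 (V=144.8751). Price 117.9936; hedge Δ=-0.6752, bond B=182.2475.
  t=1,j=1: stock 176.2800 → up 199.1964 (V=120.3298), down 107.5308 (V=111.4631). Price 117.1125; hedge Δ=0.0967, bond B=100.0611.
  t=0,j=0: stock 156.0000 → up 176.2800 (V=117.1125), down 95.1600 (V=117.9936). Price 116.1543; hedge Δ=-0.0109, bond B=117.8487.
The time-0 hedge costs 116.1543, which is the no-arbitrage price.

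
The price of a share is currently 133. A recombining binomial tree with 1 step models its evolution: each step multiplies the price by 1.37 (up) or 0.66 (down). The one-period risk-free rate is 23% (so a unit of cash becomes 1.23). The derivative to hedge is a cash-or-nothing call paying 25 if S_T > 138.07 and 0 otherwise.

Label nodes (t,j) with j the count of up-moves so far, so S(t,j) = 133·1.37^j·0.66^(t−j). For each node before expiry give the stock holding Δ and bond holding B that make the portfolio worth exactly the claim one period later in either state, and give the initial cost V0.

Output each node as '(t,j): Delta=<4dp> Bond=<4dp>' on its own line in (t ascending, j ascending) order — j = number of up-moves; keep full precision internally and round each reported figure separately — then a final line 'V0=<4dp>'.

Risk-neutral probability p* = (R−d)/(u−d) = (1.23−0.66)/(1.37−0.66) = 0.8028.
Terminal values V(1,·): V(1,0)=0.0000, V(1,1)=25.0000
  t=0,j=0: stock 133.0000 → up 182.2100 (V=25.0000), down 87.7800 (V=0.0000). Price 16.3174; hedge Δ=0.2647, bond B=-18.8939.
The time-0 hedge costs 16.3174, which is the no-arbitrage price.

(0,0): Delta=0.2647 Bond=-18.8939
V0=16.3174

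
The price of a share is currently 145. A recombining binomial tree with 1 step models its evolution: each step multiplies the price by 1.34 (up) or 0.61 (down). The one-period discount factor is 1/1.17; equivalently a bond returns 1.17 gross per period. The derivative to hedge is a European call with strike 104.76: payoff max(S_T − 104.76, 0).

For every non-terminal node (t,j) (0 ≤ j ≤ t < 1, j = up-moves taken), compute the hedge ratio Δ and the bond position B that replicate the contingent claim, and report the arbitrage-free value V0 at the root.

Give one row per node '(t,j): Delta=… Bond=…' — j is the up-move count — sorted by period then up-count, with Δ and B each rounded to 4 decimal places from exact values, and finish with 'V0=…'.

No-arbitrage ⇒ martingale measure with p* = (R−d)/(u−d) = 0.7671.
Terminal values V(1,·): V(1,0)=0.0000, V(1,1)=89.5400
Node (0,0) S=145.0000: V=(p*·89.5400+(1−p*)·0.0000)/1.17=58.7079; Δ=(89.5400−0.0000)/(194.3000−88.4500)=0.8459; B=V−Δ·S=-63.9497
The time-0 hedge costs 58.7079, which is the no-arbitrage price.

(0,0): Delta=0.8459 Bond=-63.9497
V0=58.7079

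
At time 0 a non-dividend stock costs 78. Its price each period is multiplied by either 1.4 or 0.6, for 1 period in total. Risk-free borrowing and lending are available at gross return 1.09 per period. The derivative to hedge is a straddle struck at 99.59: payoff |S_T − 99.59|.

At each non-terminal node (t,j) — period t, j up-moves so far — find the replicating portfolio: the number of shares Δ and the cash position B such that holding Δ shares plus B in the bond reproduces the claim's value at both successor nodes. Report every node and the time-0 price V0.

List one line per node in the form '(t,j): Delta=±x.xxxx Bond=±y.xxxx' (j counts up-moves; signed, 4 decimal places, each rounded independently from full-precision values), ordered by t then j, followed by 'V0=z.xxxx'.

The replicating-portfolio and risk-neutral prices coincide; use p* = (1.09−0.6)/(1.4−0.6) = 0.6125 for the latter.
At expiry t=1: V(1,0)=52.7900, V(1,1)=9.6100
(0,0): S=78.0000. Δ = (V_up−V_dn)/(S_up−S_dn) = (9.6100−52.7900)/(109.2000−46.8000) = -0.6920. V = [p*·9.6100 + (1−p*)·52.7900]/1.09 = 24.1672. B = V − Δ·S = 78.1422.
Root portfolio cost Δ·78+B reproduces V0=24.1672.

(0,0): Delta=-0.6920 Bond=78.1422
V0=24.1672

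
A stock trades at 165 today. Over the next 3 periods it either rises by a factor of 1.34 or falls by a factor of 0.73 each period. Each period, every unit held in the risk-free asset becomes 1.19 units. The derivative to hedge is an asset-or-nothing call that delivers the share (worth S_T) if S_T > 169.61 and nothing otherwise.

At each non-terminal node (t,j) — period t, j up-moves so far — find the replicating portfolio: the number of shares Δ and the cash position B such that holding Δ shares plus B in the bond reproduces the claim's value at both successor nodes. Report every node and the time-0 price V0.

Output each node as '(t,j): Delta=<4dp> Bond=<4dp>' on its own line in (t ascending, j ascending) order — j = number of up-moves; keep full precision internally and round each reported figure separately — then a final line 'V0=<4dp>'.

The replicating-portfolio and risk-neutral prices coincide; use p* = (1.19−0.73)/(1.34−0.73) = 0.7541 for the latter.
Terminal values V(3,·): V(3,0)=0.0000, V(3,1)=0.0000, V(3,2)=216.2800, V(3,3)=397.0072
  t=2,j=0: stock 87.9285 → up 117.8242 (V=0.0000), down 64.1878 (V=0.0000). Price 0.0000; hedge Δ=0.0000, bond B=0.0000.
  t=2,j=1: stock 161.4030 → up 216.2800 (V=216.2800), down 117.8242 (V=0.0000). Price 137.0558; hedge Δ=2.1967, bond B=-217.5016.
  t=2,j=2: stock 296.2740 → up 397.0072 (V=397.0072), down 216.2800 (V=216.2800). Price 296.2740; hedge Δ=1.0000, bond B=0.0000.
  t=1,j=0: stock 120.4500 → up 161.4030 (V=137.0558), down 87.9285 (V=0.0000). Price 86.8517; hedge Δ=1.8654, bond B=-137.8299.
  t=1,j=1: stock 221.1000 → up 296.2740 (V=296.2740), down 161.4030 (V=137.0558). Price 216.0689; hedge Δ=1.1805, bond B=-44.9445.
  t=0,j=0: stock 165.0000 → up 221.1000 (V=216.0689), down 120.4500 (V=86.8517). Price 154.8691; hedge Δ=1.2838, bond B=-56.9624.
Root portfolio cost Δ·165+B reproduces V0=154.8691.

(0,0): Delta=1.2838 Bond=-56.9624
(1,0): Delta=1.8654 Bond=-137.8299
(1,1): Delta=1.1805 Bond=-44.9445
(2,0): Delta=0.0000 Bond=0.0000
(2,1): Delta=2.1967 Bond=-217.5016
(2,2): Delta=1.0000 Bond=0.0000
V0=154.8691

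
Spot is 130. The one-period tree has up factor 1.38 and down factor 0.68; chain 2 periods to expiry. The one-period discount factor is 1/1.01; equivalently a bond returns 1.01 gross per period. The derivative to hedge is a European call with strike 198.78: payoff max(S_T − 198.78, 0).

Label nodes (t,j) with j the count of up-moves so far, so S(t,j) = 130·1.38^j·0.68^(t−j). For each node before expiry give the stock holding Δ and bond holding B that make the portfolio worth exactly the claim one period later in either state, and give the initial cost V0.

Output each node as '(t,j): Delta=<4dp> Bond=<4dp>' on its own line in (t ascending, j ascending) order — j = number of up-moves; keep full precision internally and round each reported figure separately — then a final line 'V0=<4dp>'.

Risk-neutral probability p* = (R−d)/(u−d) = (1.01−0.68)/(1.38−0.68) = 0.4714.
At expiry t=2: V(2,0)=0.0000, V(2,1)=0.0000, V(2,2)=48.7920
  t=1,j=0: stock 88.4000 → up 121.9920 (V=0.0000), down 60.1120 (V=0.0000). Price 0.0000; hedge Δ=0.0000, bond B=0.0000.
  t=1,j=1: stock 179.4000 → up 247.5720 (V=48.7920), down 121.9920 (V=0.0000). Price 22.7742; hedge Δ=0.3885, bond B=-46.9287.
  t=0,j=0: stock 130.0000 → up 179.4000 (V=22.7742), down 88.4000 (V=0.0000). Price 10.6301; hedge Δ=0.2503, bond B=-21.9045.
Each (Δ,B) replicates both successor values, so the strategy is self-financing and V0 is arbitrage-free.

(0,0): Delta=0.2503 Bond=-21.9045
(1,0): Delta=0.0000 Bond=0.0000
(1,1): Delta=0.3885 Bond=-46.9287
V0=10.6301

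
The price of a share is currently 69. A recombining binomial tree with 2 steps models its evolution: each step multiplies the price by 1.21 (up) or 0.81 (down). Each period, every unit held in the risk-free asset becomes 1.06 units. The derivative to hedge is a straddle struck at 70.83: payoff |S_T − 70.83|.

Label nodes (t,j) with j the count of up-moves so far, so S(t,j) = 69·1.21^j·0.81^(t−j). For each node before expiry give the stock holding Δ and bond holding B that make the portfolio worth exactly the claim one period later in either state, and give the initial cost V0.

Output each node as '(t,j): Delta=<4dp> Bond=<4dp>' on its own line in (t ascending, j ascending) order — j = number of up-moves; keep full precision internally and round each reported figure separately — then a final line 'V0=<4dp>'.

No-arbitrage ⇒ martingale measure with p* = (R−d)/(u−d) = 0.6250.
Terminal payoffs: V(2,0)=25.5591, V(2,1)=3.2031, V(2,2)=30.1929
  t=1,j=0: stock 55.8900 → up 67.6269 (V=3.2031), down 45.2709 (V=25.5591). Price 10.9308; hedge Δ=-1.0000, bond B=66.8208.
  t=1,j=1: stock 83.4900 → up 101.0229 (V=30.1929), down 67.6269 (V=3.2031). Price 18.9356; hedge Δ=0.8082, bond B=-48.5389.
  t=0,j=0: stock 69.0000 → up 83.4900 (V=18.9356), down 55.8900 (V=10.9308). Price 15.0319; hedge Δ=0.2900, bond B=-4.9802.
Each (Δ,B) replicates both successor values, so the strategy is self-financing and V0 is arbitrage-free.

(0,0): Delta=0.2900 Bond=-4.9802
(1,0): Delta=-1.0000 Bond=66.8208
(1,1): Delta=0.8082 Bond=-48.5389
V0=15.0319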